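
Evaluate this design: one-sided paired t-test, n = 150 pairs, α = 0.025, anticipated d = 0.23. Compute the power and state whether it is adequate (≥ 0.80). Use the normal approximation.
Power ≈ 0.80; the study is adequately powered (power ≥ 0.80)

Power calculation (paired t-test, normal approximation):
z_β = d · √n - z_α
z_β = 0.23 · √150 - 1.960
z_β = 0.23 · 12.247 - 1.960
z_β = 0.857

Power = Φ(z_β) = Φ(0.857) ≈ 0.804

Effect size d = 0.23 is small by Cohen's convention (0.2/0.5/0.8).

Threshold: power ≥ 0.80 is conventionally adequate.
Power ≈ 0.80 → the study is adequately powered (power ≥ 0.80).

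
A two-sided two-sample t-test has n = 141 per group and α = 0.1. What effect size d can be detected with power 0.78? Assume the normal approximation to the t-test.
d ≈ 0.29

Minimum detectable effect (two-sample t-test, normal approximation):
d = (z_{α/2} + z_β) / √(n/2)
d = (1.645 + 0.772) / √(141/2)
d = 2.417 / 8.396
d ≈ 0.29

By Cohen's convention (0.2 small / 0.5 medium / 0.8 large): small effect.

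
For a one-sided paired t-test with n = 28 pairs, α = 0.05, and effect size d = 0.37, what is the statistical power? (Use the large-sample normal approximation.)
Power ≈ 0.62

Power calculation (paired t-test, normal approximation):
z_β = d · √n - z_α
z_β = 0.37 · √28 - 1.645
z_β = 0.37 · 5.292 - 1.645
z_β = 0.313

Power = Φ(z_β) = Φ(0.313) ≈ 0.623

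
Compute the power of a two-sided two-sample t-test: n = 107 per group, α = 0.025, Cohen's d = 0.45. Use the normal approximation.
Power ≈ 0.85

Power calculation (two-sample t-test, normal approximation):
z_β = d · √(n/2) - z_{α/2}
z_β = 0.45 · √(107/2) - 2.241
z_β = 0.45 · 7.314 - 2.241
z_β = 1.050

Power = Φ(z_β) = Φ(1.050) ≈ 0.853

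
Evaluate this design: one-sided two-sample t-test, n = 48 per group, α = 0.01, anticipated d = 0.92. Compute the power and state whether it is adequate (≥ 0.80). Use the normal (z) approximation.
Power ≈ 0.99; the study is adequately powered (power ≥ 0.80)

Power calculation (two-sample t-test, normal approximation):
z_β = d · √(n/2) - z_α
z_β = 0.92 · √(48/2) - 2.326
z_β = 0.92 · 4.899 - 2.326
z_β = 2.181

Power = Φ(z_β) = Φ(2.181) ≈ 0.985

Effect size d = 0.92 is large by Cohen's convention (0.2/0.5/0.8).

Threshold: power ≥ 0.80 is conventionally adequate.
Power ≈ 0.99 → the study is adequately powered (power ≥ 0.80).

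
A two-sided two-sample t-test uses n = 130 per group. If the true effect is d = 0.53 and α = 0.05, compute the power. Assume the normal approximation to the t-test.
Power ≈ 0.99

Power calculation (two-sample t-test, normal approximation):
z_β = d · √(n/2) - z_{α/2}
z_β = 0.53 · √(130/2) - 1.960
z_β = 0.53 · 8.062 - 1.960
z_β = 2.313

Power = Φ(z_β) = Φ(2.313) ≈ 0.990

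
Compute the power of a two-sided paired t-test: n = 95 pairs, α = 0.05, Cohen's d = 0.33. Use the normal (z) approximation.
Power ≈ 0.90

Power calculation (paired t-test, normal approximation):
z_β = d · √n - z_{α/2}
z_β = 0.33 · √95 - 1.960
z_β = 0.33 · 9.747 - 1.960
z_β = 1.256

Power = Φ(z_β) = Φ(1.256) ≈ 0.896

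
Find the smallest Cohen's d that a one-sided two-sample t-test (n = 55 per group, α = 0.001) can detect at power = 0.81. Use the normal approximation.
d ≈ 0.76

Minimum detectable effect (two-sample t-test, normal approximation):
d = (z_α + z_β) / √(n/2)
d = (3.090 + 0.878) / √(55/2)
d = 3.968 / 5.244
d ≈ 0.76

By Cohen's convention (0.2 small / 0.5 medium / 0.8 large): medium effect.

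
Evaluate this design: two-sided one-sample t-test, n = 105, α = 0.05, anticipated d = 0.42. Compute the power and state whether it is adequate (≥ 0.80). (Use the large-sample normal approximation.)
Power ≈ 0.99; the study is adequately powered (power ≥ 0.80)

Power calculation (one-sample t-test, normal approximation):
z_β = d · √n - z_{α/2}
z_β = 0.42 · √105 - 1.960
z_β = 0.42 · 10.247 - 1.960
z_β = 2.344

Power = Φ(z_β) = Φ(2.344) ≈ 0.990

Effect size d = 0.42 is small by Cohen's convention (0.2/0.5/0.8).

Threshold: power ≥ 0.80 is conventionally adequate.
Power ≈ 0.99 → the study is adequately powered (power ≥ 0.80).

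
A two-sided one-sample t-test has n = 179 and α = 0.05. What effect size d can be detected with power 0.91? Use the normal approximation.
d ≈ 0.25

Minimum detectable effect (one-sample t-test, normal approximation):
d = (z_{α/2} + z_β) / √n
d = (1.960 + 1.341) / √179
d = 3.301 / 13.379
d ≈ 0.25

By Cohen's convention (0.2 small / 0.5 medium / 0.8 large): small effect.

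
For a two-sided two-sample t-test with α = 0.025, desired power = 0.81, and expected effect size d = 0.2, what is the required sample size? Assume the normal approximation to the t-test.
n = 487 per group

Sample size formula (two-sample t-test, normal approximation):
n = 2 · ((z_{α/2} + z_β) / d)²

z_{α/2} = 2.241 (for α = 0.025, two-sided)
z_β = 0.878 (for power = 0.81)
d = 0.2

n = 2 · ((2.241 + 0.878) / 0.2)²
n = 2 · (15.595)²
n ≈ 486.41
Round up to the next whole number: n = 487 per group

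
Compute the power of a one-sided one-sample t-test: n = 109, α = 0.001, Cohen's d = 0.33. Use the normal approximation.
Power ≈ 0.64

Power calculation (one-sample t-test, normal approximation):
z_β = d · √n - z_α
z_β = 0.33 · √109 - 3.090
z_β = 0.33 · 10.440 - 3.090
z_β = 0.355

Power = Φ(z_β) = Φ(0.355) ≈ 0.639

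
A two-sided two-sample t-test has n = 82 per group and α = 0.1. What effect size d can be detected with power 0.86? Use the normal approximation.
d ≈ 0.43

Minimum detectable effect (two-sample t-test, normal approximation):
d = (z_{α/2} + z_β) / √(n/2)
d = (1.645 + 1.080) / √(82/2)
d = 2.725 / 6.403
d ≈ 0.43

By Cohen's convention (0.2 small / 0.5 medium / 0.8 large): small effect.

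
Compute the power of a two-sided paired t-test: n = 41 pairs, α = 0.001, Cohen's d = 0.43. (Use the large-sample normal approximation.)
Power ≈ 0.30

Power calculation (paired t-test, normal approximation):
z_β = d · √n - z_{α/2}
z_β = 0.43 · √41 - 3.291
z_β = 0.43 · 6.403 - 3.291
z_β = -0.537

Power = Φ(z_β) = Φ(-0.537) ≈ 0.296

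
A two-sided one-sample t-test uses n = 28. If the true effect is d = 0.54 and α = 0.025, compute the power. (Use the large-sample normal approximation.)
Power ≈ 0.73

Power calculation (one-sample t-test, normal approximation):
z_β = d · √n - z_{α/2}
z_β = 0.54 · √28 - 2.241
z_β = 0.54 · 5.292 - 2.241
z_β = 0.616

Power = Φ(z_β) = Φ(0.616) ≈ 0.731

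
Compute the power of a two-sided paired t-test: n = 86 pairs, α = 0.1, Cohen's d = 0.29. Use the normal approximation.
Power ≈ 0.85

Power calculation (paired t-test, normal approximation):
z_β = d · √n - z_{α/2}
z_β = 0.29 · √86 - 1.645
z_β = 0.29 · 9.274 - 1.645
z_β = 1.044

Power = Φ(z_β) = Φ(1.044) ≈ 0.852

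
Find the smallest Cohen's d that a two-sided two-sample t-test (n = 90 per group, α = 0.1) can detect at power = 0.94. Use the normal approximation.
d ≈ 0.48

Minimum detectable effect (two-sample t-test, normal approximation):
d = (z_{α/2} + z_β) / √(n/2)
d = (1.645 + 1.555) / √(90/2)
d = 3.200 / 6.708
d ≈ 0.48

By Cohen's convention (0.2 small / 0.5 medium / 0.8 large): small effect.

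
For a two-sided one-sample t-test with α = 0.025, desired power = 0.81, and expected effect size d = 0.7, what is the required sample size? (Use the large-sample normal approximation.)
n = 20

Sample size formula (one-sample t-test, normal approximation):
n = ((z_{α/2} + z_β) / d)²

z_{α/2} = 2.241 (for α = 0.025, two-sided)
z_β = 0.878 (for power = 0.81)
d = 0.7

n = ((2.241 + 0.878) / 0.7)²
n = (4.456)²
n ≈ 19.86
Round up to the next whole number: n = 20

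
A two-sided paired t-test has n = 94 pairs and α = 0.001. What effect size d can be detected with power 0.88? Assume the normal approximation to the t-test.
d ≈ 0.46

Minimum detectable effect (paired t-test, normal approximation):
d = (z_{α/2} + z_β) / √n
d = (3.291 + 1.175) / √94
d = 4.466 / 9.695
d ≈ 0.46

By Cohen's convention (0.2 small / 0.5 medium / 0.8 large): small effect.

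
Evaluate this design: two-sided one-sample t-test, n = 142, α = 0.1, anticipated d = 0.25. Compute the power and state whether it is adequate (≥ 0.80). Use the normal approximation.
Power ≈ 0.91; the study is adequately powered (power ≥ 0.80)

Power calculation (one-sample t-test, normal approximation):
z_β = d · √n - z_{α/2}
z_β = 0.25 · √142 - 1.645
z_β = 0.25 · 11.916 - 1.645
z_β = 1.334

Power = Φ(z_β) = Φ(1.334) ≈ 0.909

Effect size d = 0.25 is small by Cohen's convention (0.2/0.5/0.8).

Threshold: power ≥ 0.80 is conventionally adequate.
Power ≈ 0.91 → the study is adequately powered (power ≥ 0.80).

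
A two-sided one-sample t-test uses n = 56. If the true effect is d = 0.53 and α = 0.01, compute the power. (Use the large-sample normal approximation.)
Power ≈ 0.92

Power calculation (one-sample t-test, normal approximation):
z_β = d · √n - z_{α/2}
z_β = 0.53 · √56 - 2.576
z_β = 0.53 · 7.483 - 2.576
z_β = 1.390

Power = Φ(z_β) = Φ(1.390) ≈ 0.918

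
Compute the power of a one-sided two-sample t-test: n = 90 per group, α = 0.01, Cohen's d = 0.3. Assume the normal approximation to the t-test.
Power ≈ 0.38

Power calculation (two-sample t-test, normal approximation):
z_β = d · √(n/2) - z_α
z_β = 0.3 · √(90/2) - 2.326
z_β = 0.3 · 6.708 - 2.326
z_β = -0.314

Power = Φ(z_β) = Φ(-0.314) ≈ 0.377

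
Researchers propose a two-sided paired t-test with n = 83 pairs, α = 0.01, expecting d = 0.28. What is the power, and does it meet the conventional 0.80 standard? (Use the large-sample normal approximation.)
Power ≈ 0.49; the study is underpowered (power < 0.80)

Power calculation (paired t-test, normal approximation):
z_β = d · √n - z_{α/2}
z_β = 0.28 · √83 - 2.576
z_β = 0.28 · 9.110 - 2.576
z_β = -0.025

Power = Φ(z_β) = Φ(-0.025) ≈ 0.490

Effect size d = 0.28 is small by Cohen's convention (0.2/0.5/0.8).

Threshold: power ≥ 0.80 is conventionally adequate.
Power ≈ 0.49 → the study is underpowered (power < 0.80).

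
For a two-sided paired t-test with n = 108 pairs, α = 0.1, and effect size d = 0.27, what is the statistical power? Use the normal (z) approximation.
Power ≈ 0.88

Power calculation (paired t-test, normal approximation):
z_β = d · √n - z_{α/2}
z_β = 0.27 · √108 - 1.645
z_β = 0.27 · 10.392 - 1.645
z_β = 1.161

Power = Φ(z_β) = Φ(1.161) ≈ 0.877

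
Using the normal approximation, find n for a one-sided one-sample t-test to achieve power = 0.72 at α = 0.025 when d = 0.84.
n = 10

Sample size formula (one-sample t-test, normal approximation):
n = ((z_α + z_β) / d)²

z_α = 1.960 (for α = 0.025, one-sided)
z_β = 0.583 (for power = 0.72)
d = 0.84

n = ((1.960 + 0.583) / 0.84)²
n = (3.027)²
n ≈ 9.16
Round up to the next whole number: n = 10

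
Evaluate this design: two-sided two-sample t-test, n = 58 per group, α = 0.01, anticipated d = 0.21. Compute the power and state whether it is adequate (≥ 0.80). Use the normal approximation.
Power ≈ 0.07; the study is underpowered (power < 0.80)

Power calculation (two-sample t-test, normal approximation):
z_β = d · √(n/2) - z_{α/2}
z_β = 0.21 · √(58/2) - 2.576
z_β = 0.21 · 5.385 - 2.576
z_β = -1.445

Power = Φ(z_β) = Φ(-1.445) ≈ 0.074

Effect size d = 0.21 is small by Cohen's convention (0.2/0.5/0.8).

Threshold: power ≥ 0.80 is conventionally adequate.
Power ≈ 0.07 → the study is underpowered (power < 0.80).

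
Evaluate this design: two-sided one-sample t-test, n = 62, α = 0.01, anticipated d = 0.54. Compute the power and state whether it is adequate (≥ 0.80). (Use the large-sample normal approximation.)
Power ≈ 0.95; the study is adequately powered (power ≥ 0.80)

Power calculation (one-sample t-test, normal approximation):
z_β = d · √n - z_{α/2}
z_β = 0.54 · √62 - 2.576
z_β = 0.54 · 7.874 - 2.576
z_β = 1.676

Power = Φ(z_β) = Φ(1.676) ≈ 0.953

Effect size d = 0.54 is medium by Cohen's convention (0.2/0.5/0.8).

Threshold: power ≥ 0.80 is conventionally adequate.
Power ≈ 0.95 → the study is adequately powered (power ≥ 0.80).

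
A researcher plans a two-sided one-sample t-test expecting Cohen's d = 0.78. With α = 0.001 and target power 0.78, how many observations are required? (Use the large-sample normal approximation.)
n = 28

Sample size formula (one-sample t-test, normal approximation):
n = ((z_{α/2} + z_β) / d)²

z_{α/2} = 3.291 (for α = 0.001, two-sided)
z_β = 0.772 (for power = 0.78)
d = 0.78

n = ((3.291 + 0.772) / 0.78)²
n = (5.209)²
n ≈ 27.13
Round up to the next whole number: n = 28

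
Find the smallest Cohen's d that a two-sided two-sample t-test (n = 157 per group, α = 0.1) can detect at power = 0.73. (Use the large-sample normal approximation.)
d ≈ 0.25

Minimum detectable effect (two-sample t-test, normal approximation):
d = (z_{α/2} + z_β) / √(n/2)
d = (1.645 + 0.613) / √(157/2)
d = 2.258 / 8.860
d ≈ 0.25

By Cohen's convention (0.2 small / 0.5 medium / 0.8 large): small effect.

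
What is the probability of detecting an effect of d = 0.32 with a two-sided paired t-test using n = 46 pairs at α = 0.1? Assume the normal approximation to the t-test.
Power ≈ 0.70

Power calculation (paired t-test, normal approximation):
z_β = d · √n - z_{α/2}
z_β = 0.32 · √46 - 1.645
z_β = 0.32 · 6.782 - 1.645
z_β = 0.525

Power = Φ(z_β) = Φ(0.525) ≈ 0.700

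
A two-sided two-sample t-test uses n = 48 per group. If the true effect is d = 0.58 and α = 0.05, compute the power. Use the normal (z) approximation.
Power ≈ 0.81

Power calculation (two-sample t-test, normal approximation):
z_β = d · √(n/2) - z_{α/2}
z_β = 0.58 · √(48/2) - 1.960
z_β = 0.58 · 4.899 - 1.960
z_β = 0.881

Power = Φ(z_β) = Φ(0.881) ≈ 0.811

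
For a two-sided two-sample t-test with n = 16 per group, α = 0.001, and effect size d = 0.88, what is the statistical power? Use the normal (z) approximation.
Power ≈ 0.21

Power calculation (two-sample t-test, normal approximation):
z_β = d · √(n/2) - z_{α/2}
z_β = 0.88 · √(16/2) - 3.291
z_β = 0.88 · 2.828 - 3.291
z_β = -0.802

Power = Φ(z_β) = Φ(-0.802) ≈ 0.211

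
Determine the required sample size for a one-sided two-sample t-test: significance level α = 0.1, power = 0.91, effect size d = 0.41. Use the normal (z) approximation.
n = 82 per group

Sample size formula (two-sample t-test, normal approximation):
n = 2 · ((z_α + z_β) / d)²

z_α = 1.282 (for α = 0.1, one-sided)
z_β = 1.341 (for power = 0.91)
d = 0.41

n = 2 · ((1.282 + 1.341) / 0.41)²
n = 2 · (6.398)²
n ≈ 81.87
Round up to the next whole number: n = 82 per group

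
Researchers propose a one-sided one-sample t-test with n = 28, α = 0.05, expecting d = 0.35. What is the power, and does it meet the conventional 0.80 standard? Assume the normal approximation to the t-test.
Power ≈ 0.58; the study is underpowered (power < 0.80)

Power calculation (one-sample t-test, normal approximation):
z_β = d · √n - z_α
z_β = 0.35 · √28 - 1.645
z_β = 0.35 · 5.292 - 1.645
z_β = 0.207

Power = Φ(z_β) = Φ(0.207) ≈ 0.582

Effect size d = 0.35 is small by Cohen's convention (0.2/0.5/0.8).

Threshold: power ≥ 0.80 is conventionally adequate.
Power ≈ 0.58 → the study is underpowered (power < 0.80).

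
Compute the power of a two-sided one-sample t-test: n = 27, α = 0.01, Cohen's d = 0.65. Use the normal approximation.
Power ≈ 0.79

Power calculation (one-sample t-test, normal approximation):
z_β = d · √n - z_{α/2}
z_β = 0.65 · √27 - 2.576
z_β = 0.65 · 5.196 - 2.576
z_β = 0.802

Power = Φ(z_β) = Φ(0.802) ≈ 0.789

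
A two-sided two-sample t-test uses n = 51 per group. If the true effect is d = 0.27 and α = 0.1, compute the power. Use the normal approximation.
Power ≈ 0.39

Power calculation (two-sample t-test, normal approximation):
z_β = d · √(n/2) - z_{α/2}
z_β = 0.27 · √(51/2) - 1.645
z_β = 0.27 · 5.050 - 1.645
z_β = -0.281

Power = Φ(z_β) = Φ(-0.281) ≈ 0.389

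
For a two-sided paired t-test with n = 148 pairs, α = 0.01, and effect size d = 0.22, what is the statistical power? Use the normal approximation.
Power ≈ 0.54

Power calculation (paired t-test, normal approximation):
z_β = d · √n - z_{α/2}
z_β = 0.22 · √148 - 2.576
z_β = 0.22 · 12.166 - 2.576
z_β = 0.101

Power = Φ(z_β) = Φ(0.101) ≈ 0.540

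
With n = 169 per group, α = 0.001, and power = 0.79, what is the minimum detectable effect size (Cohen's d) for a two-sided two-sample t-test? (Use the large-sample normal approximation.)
d ≈ 0.45

Minimum detectable effect (two-sample t-test, normal approximation):
d = (z_{α/2} + z_β) / √(n/2)
d = (3.291 + 0.806) / √(169/2)
d = 4.097 / 9.192
d ≈ 0.45

By Cohen's convention (0.2 small / 0.5 medium / 0.8 large): small effect.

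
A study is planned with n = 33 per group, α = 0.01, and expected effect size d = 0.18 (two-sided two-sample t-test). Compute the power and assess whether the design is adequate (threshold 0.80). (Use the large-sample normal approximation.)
Power ≈ 0.03; the study is underpowered (power < 0.80)

Power calculation (two-sample t-test, normal approximation):
z_β = d · √(n/2) - z_{α/2}
z_β = 0.18 · √(33/2) - 2.576
z_β = 0.18 · 4.062 - 2.576
z_β = -1.845

Power = Φ(z_β) = Φ(-1.845) ≈ 0.033

Effect size d = 0.18 is very small by Cohen's convention (0.2/0.5/0.8).

Threshold: power ≥ 0.80 is conventionally adequate.
Power ≈ 0.03 → the study is underpowered (power < 0.80).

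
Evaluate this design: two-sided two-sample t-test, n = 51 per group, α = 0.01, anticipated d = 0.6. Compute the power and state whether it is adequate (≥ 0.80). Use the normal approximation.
Power ≈ 0.68; the study is underpowered (power < 0.80)

Power calculation (two-sample t-test, normal approximation):
z_β = d · √(n/2) - z_{α/2}
z_β = 0.6 · √(51/2) - 2.576
z_β = 0.6 · 5.050 - 2.576
z_β = 0.454

Power = Φ(z_β) = Φ(0.454) ≈ 0.675

Effect size d = 0.6 is medium by Cohen's convention (0.2/0.5/0.8).

Threshold: power ≥ 0.80 is conventionally adequate.
Power ≈ 0.68 → the study is underpowered (power < 0.80).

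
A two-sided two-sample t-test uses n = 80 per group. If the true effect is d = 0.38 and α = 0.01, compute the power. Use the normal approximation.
Power ≈ 0.43

Power calculation (two-sample t-test, normal approximation):
z_β = d · √(n/2) - z_{α/2}
z_β = 0.38 · √(80/2) - 2.576
z_β = 0.38 · 6.325 - 2.576
z_β = -0.172

Power = Φ(z_β) = Φ(-0.172) ≈ 0.432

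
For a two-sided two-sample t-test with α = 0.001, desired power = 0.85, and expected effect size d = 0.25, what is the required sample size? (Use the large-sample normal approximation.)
n = 600 per group

Sample size formula (two-sample t-test, normal approximation):
n = 2 · ((z_{α/2} + z_β) / d)²

z_{α/2} = 3.291 (for α = 0.001, two-sided)
z_β = 1.036 (for power = 0.85)
d = 0.25

n = 2 · ((3.291 + 1.036) / 0.25)²
n = 2 · (17.308)²
n ≈ 599.13
Round up to the next whole number: n = 600 per group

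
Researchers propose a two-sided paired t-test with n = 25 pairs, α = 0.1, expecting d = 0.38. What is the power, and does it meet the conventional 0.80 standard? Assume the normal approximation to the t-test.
Power ≈ 0.60; the study is underpowered (power < 0.80)

Power calculation (paired t-test, normal approximation):
z_β = d · √n - z_{α/2}
z_β = 0.38 · √25 - 1.645
z_β = 0.38 · 5.000 - 1.645
z_β = 0.255

Power = Φ(z_β) = Φ(0.255) ≈ 0.601

Effect size d = 0.38 is small by Cohen's convention (0.2/0.5/0.8).

Threshold: power ≥ 0.80 is conventionally adequate.
Power ≈ 0.60 → the study is underpowered (power < 0.80).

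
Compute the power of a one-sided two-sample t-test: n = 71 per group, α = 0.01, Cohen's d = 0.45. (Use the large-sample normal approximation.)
Power ≈ 0.64

Power calculation (two-sample t-test, normal approximation):
z_β = d · √(n/2) - z_α
z_β = 0.45 · √(71/2) - 2.326
z_β = 0.45 · 5.958 - 2.326
z_β = 0.355

Power = Φ(z_β) = Φ(0.355) ≈ 0.639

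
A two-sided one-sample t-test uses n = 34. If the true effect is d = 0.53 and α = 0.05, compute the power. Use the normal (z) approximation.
Power ≈ 0.87

Power calculation (one-sample t-test, normal approximation):
z_β = d · √n - z_{α/2}
z_β = 0.53 · √34 - 1.960
z_β = 0.53 · 5.831 - 1.960
z_β = 1.130

Power = Φ(z_β) = Φ(1.130) ≈ 0.871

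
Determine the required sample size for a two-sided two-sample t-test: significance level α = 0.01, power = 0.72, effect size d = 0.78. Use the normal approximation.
n = 33 per group

Sample size formula (two-sample t-test, normal approximation):
n = 2 · ((z_{α/2} + z_β) / d)²

z_{α/2} = 2.576 (for α = 0.01, two-sided)
z_β = 0.583 (for power = 0.72)
d = 0.78

n = 2 · ((2.576 + 0.583) / 0.78)²
n = 2 · (4.050)²
n ≈ 32.80
Round up to the next whole number: n = 33 per group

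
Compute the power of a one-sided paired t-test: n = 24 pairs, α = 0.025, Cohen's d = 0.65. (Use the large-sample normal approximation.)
Power ≈ 0.89

Power calculation (paired t-test, normal approximation):
z_β = d · √n - z_α
z_β = 0.65 · √24 - 1.960
z_β = 0.65 · 4.899 - 1.960
z_β = 1.224

Power = Φ(z_β) = Φ(1.224) ≈ 0.890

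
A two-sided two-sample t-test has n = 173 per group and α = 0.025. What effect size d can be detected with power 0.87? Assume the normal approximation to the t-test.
d ≈ 0.36

Minimum detectable effect (two-sample t-test, normal approximation):
d = (z_{α/2} + z_β) / √(n/2)
d = (2.241 + 1.126) / √(173/2)
d = 3.368 / 9.301
d ≈ 0.36

By Cohen's convention (0.2 small / 0.5 medium / 0.8 large): small effect.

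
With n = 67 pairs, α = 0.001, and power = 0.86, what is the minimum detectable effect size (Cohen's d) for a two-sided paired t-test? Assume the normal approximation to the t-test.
d ≈ 0.53

Minimum detectable effect (paired t-test, normal approximation):
d = (z_{α/2} + z_β) / √n
d = (3.291 + 1.080) / √67
d = 4.371 / 8.185
d ≈ 0.53

By Cohen's convention (0.2 small / 0.5 medium / 0.8 large): medium effect.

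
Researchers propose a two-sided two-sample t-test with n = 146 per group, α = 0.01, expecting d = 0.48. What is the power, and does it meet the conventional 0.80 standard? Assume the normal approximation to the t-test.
Power ≈ 0.94; the study is adequately powered (power ≥ 0.80)

Power calculation (two-sample t-test, normal approximation):
z_β = d · √(n/2) - z_{α/2}
z_β = 0.48 · √(146/2) - 2.576
z_β = 0.48 · 8.544 - 2.576
z_β = 1.525

Power = Φ(z_β) = Φ(1.525) ≈ 0.936

Effect size d = 0.48 is small by Cohen's convention (0.2/0.5/0.8).

Threshold: power ≥ 0.80 is conventionally adequate.
Power ≈ 0.94 → the study is adequately powered (power ≥ 0.80).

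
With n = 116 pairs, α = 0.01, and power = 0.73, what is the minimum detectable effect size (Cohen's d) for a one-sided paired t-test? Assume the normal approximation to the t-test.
d ≈ 0.27

Minimum detectable effect (paired t-test, normal approximation):
d = (z_α + z_β) / √n
d = (2.326 + 0.613) / √116
d = 2.939 / 10.770
d ≈ 0.27

By Cohen's convention (0.2 small / 0.5 medium / 0.8 large): small effect.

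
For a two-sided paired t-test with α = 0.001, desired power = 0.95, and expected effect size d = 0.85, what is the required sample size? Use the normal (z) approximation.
n = 34 pairs

Sample size formula (paired t-test, normal approximation):
n = ((z_{α/2} + z_β) / d)²

z_{α/2} = 3.291 (for α = 0.001, two-sided)
z_β = 1.645 (for power = 0.95)
d = 0.85

n = ((3.291 + 1.645) / 0.85)²
n = (5.807)²
n ≈ 33.72
Round up to the next whole number: n = 34 pairs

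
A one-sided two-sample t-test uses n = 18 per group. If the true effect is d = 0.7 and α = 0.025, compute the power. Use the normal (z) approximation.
Power ≈ 0.56

Power calculation (two-sample t-test, normal approximation):
z_β = d · √(n/2) - z_α
z_β = 0.7 · √(18/2) - 1.960
z_β = 0.7 · 3.000 - 1.960
z_β = 0.140

Power = Φ(z_β) = Φ(0.140) ≈ 0.556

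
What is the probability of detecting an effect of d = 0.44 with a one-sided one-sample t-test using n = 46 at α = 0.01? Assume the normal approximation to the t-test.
Power ≈ 0.74

Power calculation (one-sample t-test, normal approximation):
z_β = d · √n - z_α
z_β = 0.44 · √46 - 2.326
z_β = 0.44 · 6.782 - 2.326
z_β = 0.658

Power = Φ(z_β) = Φ(0.658) ≈ 0.745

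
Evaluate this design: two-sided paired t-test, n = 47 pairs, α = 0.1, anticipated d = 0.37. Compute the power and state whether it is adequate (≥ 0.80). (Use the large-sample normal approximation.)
Power ≈ 0.81; the study is adequately powered (power ≥ 0.80)

Power calculation (paired t-test, normal approximation):
z_β = d · √n - z_{α/2}
z_β = 0.37 · √47 - 1.645
z_β = 0.37 · 6.856 - 1.645
z_β = 0.892

Power = Φ(z_β) = Φ(0.892) ≈ 0.814

Effect size d = 0.37 is small by Cohen's convention (0.2/0.5/0.8).

Threshold: power ≥ 0.80 is conventionally adequate.
Power ≈ 0.81 → the study is adequately powered (power ≥ 0.80).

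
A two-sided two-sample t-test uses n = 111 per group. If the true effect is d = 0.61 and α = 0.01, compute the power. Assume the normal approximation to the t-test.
Power ≈ 0.98

Power calculation (two-sample t-test, normal approximation):
z_β = d · √(n/2) - z_{α/2}
z_β = 0.61 · √(111/2) - 2.576
z_β = 0.61 · 7.450 - 2.576
z_β = 1.969

Power = Φ(z_β) = Φ(1.969) ≈ 0.975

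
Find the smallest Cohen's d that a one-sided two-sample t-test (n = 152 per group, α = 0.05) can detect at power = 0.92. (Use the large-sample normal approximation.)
d ≈ 0.35

Minimum detectable effect (two-sample t-test, normal approximation):
d = (z_α + z_β) / √(n/2)
d = (1.645 + 1.405) / √(152/2)
d = 3.050 / 8.718
d ≈ 0.35

By Cohen's convention (0.2 small / 0.5 medium / 0.8 large): small effect.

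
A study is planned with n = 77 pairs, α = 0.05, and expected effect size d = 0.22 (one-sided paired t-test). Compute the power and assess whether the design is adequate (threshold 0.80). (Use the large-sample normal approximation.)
Power ≈ 0.61; the study is underpowered (power < 0.80)

Power calculation (paired t-test, normal approximation):
z_β = d · √n - z_α
z_β = 0.22 · √77 - 1.645
z_β = 0.22 · 8.775 - 1.645
z_β = 0.286

Power = Φ(z_β) = Φ(0.286) ≈ 0.612

Effect size d = 0.22 is small by Cohen's convention (0.2/0.5/0.8).

Threshold: power ≥ 0.80 is conventionally adequate.
Power ≈ 0.61 → the study is underpowered (power < 0.80).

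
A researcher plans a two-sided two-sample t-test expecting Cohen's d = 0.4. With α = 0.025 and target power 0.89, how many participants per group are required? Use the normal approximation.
n = 151 per group

Sample size formula (two-sample t-test, normal approximation):
n = 2 · ((z_{α/2} + z_β) / d)²

z_{α/2} = 2.241 (for α = 0.025, two-sided)
z_β = 1.227 (for power = 0.89)
d = 0.4

n = 2 · ((2.241 + 1.227) / 0.4)²
n = 2 · (8.670)²
n ≈ 150.34
Round up to the next whole number: n = 151 per group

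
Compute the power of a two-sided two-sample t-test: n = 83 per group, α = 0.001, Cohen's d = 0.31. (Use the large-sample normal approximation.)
Power ≈ 0.10

Power calculation (two-sample t-test, normal approximation):
z_β = d · √(n/2) - z_{α/2}
z_β = 0.31 · √(83/2) - 3.291
z_β = 0.31 · 6.442 - 3.291
z_β = -1.293

Power = Φ(z_β) = Φ(-1.293) ≈ 0.098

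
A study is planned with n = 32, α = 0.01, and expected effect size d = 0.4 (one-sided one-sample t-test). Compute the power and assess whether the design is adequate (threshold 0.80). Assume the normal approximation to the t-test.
Power ≈ 0.47; the study is underpowered (power < 0.80)

Power calculation (one-sample t-test, normal approximation):
z_β = d · √n - z_α
z_β = 0.4 · √32 - 2.326
z_β = 0.4 · 5.657 - 2.326
z_β = -0.064

Power = Φ(z_β) = Φ(-0.064) ≈ 0.475

Effect size d = 0.4 is small by Cohen's convention (0.2/0.5/0.8).

Threshold: power ≥ 0.80 is conventionally adequate.
Power ≈ 0.47 → the study is underpowered (power < 0.80).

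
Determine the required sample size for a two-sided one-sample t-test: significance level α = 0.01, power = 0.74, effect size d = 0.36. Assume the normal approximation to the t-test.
n = 80

Sample size formula (one-sample t-test, normal approximation):
n = ((z_{α/2} + z_β) / d)²

z_{α/2} = 2.576 (for α = 0.01, two-sided)
z_β = 0.643 (for power = 0.74)
d = 0.36

n = ((2.576 + 0.643) / 0.36)²
n = (8.942)²
n ≈ 79.96
Round up to the next whole number: n = 80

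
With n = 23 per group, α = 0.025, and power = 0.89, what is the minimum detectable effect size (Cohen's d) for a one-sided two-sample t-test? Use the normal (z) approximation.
d ≈ 0.94

Minimum detectable effect (two-sample t-test, normal approximation):
d = (z_α + z_β) / √(n/2)
d = (1.960 + 1.227) / √(23/2)
d = 3.186 / 3.391
d ≈ 0.94

By Cohen's convention (0.2 small / 0.5 medium / 0.8 large): large effect.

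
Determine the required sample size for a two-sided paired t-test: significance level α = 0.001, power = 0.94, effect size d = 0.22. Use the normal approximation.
n = 486 pairs

Sample size formula (paired t-test, normal approximation):
n = ((z_{α/2} + z_β) / d)²

z_{α/2} = 3.291 (for α = 0.001, two-sided)
z_β = 1.555 (for power = 0.94)
d = 0.22

n = ((3.291 + 1.555) / 0.22)²
n = (22.027)²
n ≈ 485.19
Round up to the next whole number: n = 486 pairs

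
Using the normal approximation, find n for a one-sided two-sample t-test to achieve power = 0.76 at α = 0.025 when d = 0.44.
n = 74 per group

Sample size formula (two-sample t-test, normal approximation):
n = 2 · ((z_α + z_β) / d)²

z_α = 1.960 (for α = 0.025, one-sided)
z_β = 0.706 (for power = 0.76)
d = 0.44

n = 2 · ((1.960 + 0.706) / 0.44)²
n = 2 · (6.059)²
n ≈ 73.42
Round up to the next whole number: n = 74 per group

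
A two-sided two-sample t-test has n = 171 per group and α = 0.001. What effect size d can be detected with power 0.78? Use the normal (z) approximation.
d ≈ 0.44

Minimum detectable effect (two-sample t-test, normal approximation):
d = (z_{α/2} + z_β) / √(n/2)
d = (3.291 + 0.772) / √(171/2)
d = 4.063 / 9.247
d ≈ 0.44

By Cohen's convention (0.2 small / 0.5 medium / 0.8 large): small effect.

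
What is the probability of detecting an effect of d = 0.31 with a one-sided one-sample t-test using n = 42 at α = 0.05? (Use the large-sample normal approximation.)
Power ≈ 0.64

Power calculation (one-sample t-test, normal approximation):
z_β = d · √n - z_α
z_β = 0.31 · √42 - 1.645
z_β = 0.31 · 6.481 - 1.645
z_β = 0.364

Power = Φ(z_β) = Φ(0.364) ≈ 0.642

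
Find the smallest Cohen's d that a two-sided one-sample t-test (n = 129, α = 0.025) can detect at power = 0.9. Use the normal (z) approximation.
d ≈ 0.31

Minimum detectable effect (one-sample t-test, normal approximation):
d = (z_{α/2} + z_β) / √n
d = (2.241 + 1.282) / √129
d = 3.523 / 11.358
d ≈ 0.31

By Cohen's convention (0.2 small / 0.5 medium / 0.8 large): small effect.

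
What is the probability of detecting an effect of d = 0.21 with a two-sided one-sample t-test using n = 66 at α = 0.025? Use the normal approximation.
Power ≈ 0.30

Power calculation (one-sample t-test, normal approximation):
z_β = d · √n - z_{α/2}
z_β = 0.21 · √66 - 2.241
z_β = 0.21 · 8.124 - 2.241
z_β = -0.535

Power = Φ(z_β) = Φ(-0.535) ≈ 0.296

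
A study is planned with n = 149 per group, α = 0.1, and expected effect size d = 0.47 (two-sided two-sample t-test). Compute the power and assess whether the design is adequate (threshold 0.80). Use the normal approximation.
Power ≈ 0.99; the study is adequately powered (power ≥ 0.80)

Power calculation (two-sample t-test, normal approximation):
z_β = d · √(n/2) - z_{α/2}
z_β = 0.47 · √(149/2) - 1.645
z_β = 0.47 · 8.631 - 1.645
z_β = 2.412

Power = Φ(z_β) = Φ(2.412) ≈ 0.992

Effect size d = 0.47 is small by Cohen's convention (0.2/0.5/0.8).

Threshold: power ≥ 0.80 is conventionally adequate.
Power ≈ 0.99 → the study is adequately powered (power ≥ 0.80).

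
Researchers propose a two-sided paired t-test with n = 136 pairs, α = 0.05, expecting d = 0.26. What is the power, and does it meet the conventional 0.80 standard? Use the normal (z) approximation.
Power ≈ 0.86; the study is adequately powered (power ≥ 0.80)

Power calculation (paired t-test, normal approximation):
z_β = d · √n - z_{α/2}
z_β = 0.26 · √136 - 1.960
z_β = 0.26 · 11.662 - 1.960
z_β = 1.072

Power = Φ(z_β) = Φ(1.072) ≈ 0.858

Effect size d = 0.26 is small by Cohen's convention (0.2/0.5/0.8).

Threshold: power ≥ 0.80 is conventionally adequate.
Power ≈ 0.86 → the study is adequately powered (power ≥ 0.80).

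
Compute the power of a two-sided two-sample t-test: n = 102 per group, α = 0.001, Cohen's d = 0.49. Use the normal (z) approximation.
Power ≈ 0.58

Power calculation (two-sample t-test, normal approximation):
z_β = d · √(n/2) - z_{α/2}
z_β = 0.49 · √(102/2) - 3.291
z_β = 0.49 · 7.141 - 3.291
z_β = 0.209

Power = Φ(z_β) = Φ(0.209) ≈ 0.583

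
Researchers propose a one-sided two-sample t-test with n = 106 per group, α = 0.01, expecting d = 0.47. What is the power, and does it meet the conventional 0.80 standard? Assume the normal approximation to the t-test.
Power ≈ 0.86; the study is adequately powered (power ≥ 0.80)

Power calculation (two-sample t-test, normal approximation):
z_β = d · √(n/2) - z_α
z_β = 0.47 · √(106/2) - 2.326
z_β = 0.47 · 7.280 - 2.326
z_β = 1.095

Power = Φ(z_β) = Φ(1.095) ≈ 0.863

Effect size d = 0.47 is small by Cohen's convention (0.2/0.5/0.8).

Threshold: power ≥ 0.80 is conventionally adequate.
Power ≈ 0.86 → the study is adequately powered (power ≥ 0.80).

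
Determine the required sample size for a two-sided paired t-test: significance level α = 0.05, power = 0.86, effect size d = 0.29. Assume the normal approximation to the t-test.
n = 110 pairs

Sample size formula (paired t-test, normal approximation):
n = ((z_{α/2} + z_β) / d)²

z_{α/2} = 1.960 (for α = 0.05, two-sided)
z_β = 1.080 (for power = 0.86)
d = 0.29

n = ((1.960 + 1.080) / 0.29)²
n = (10.483)²
n ≈ 109.89
Round up to the next whole number: n = 110 pairs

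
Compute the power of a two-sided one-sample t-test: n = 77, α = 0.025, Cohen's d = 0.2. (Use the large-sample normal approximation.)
Power ≈ 0.31

Power calculation (one-sample t-test, normal approximation):
z_β = d · √n - z_{α/2}
z_β = 0.2 · √77 - 2.241
z_β = 0.2 · 8.775 - 2.241
z_β = -0.486

Power = Φ(z_β) = Φ(-0.486) ≈ 0.313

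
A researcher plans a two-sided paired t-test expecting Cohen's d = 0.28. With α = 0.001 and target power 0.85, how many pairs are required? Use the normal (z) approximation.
n = 239 pairs

Sample size formula (paired t-test, normal approximation):
n = ((z_{α/2} + z_β) / d)²

z_{α/2} = 3.291 (for α = 0.001, two-sided)
z_β = 1.036 (for power = 0.85)
d = 0.28

n = ((3.291 + 1.036) / 0.28)²
n = (15.454)²
n ≈ 238.83
Round up to the next whole number: n = 239 pairs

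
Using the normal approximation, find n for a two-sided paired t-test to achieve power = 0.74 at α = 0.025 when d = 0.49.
n = 35 pairs

Sample size formula (paired t-test, normal approximation):
n = ((z_{α/2} + z_β) / d)²

z_{α/2} = 2.241 (for α = 0.025, two-sided)
z_β = 0.643 (for power = 0.74)
d = 0.49

n = ((2.241 + 0.643) / 0.49)²
n = (5.886)²
n ≈ 34.64
Round up to the next whole number: n = 35 pairs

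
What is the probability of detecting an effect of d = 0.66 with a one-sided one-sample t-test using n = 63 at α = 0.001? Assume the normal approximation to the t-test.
Power ≈ 0.98

Power calculation (one-sample t-test, normal approximation):
z_β = d · √n - z_α
z_β = 0.66 · √63 - 3.090
z_β = 0.66 · 7.937 - 3.090
z_β = 2.148

Power = Φ(z_β) = Φ(2.148) ≈ 0.984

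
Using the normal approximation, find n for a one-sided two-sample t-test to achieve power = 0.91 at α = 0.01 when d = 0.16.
n = 1051 per group

Sample size formula (two-sample t-test, normal approximation):
n = 2 · ((z_α + z_β) / d)²

z_α = 2.326 (for α = 0.01, one-sided)
z_β = 1.341 (for power = 0.91)
d = 0.16

n = 2 · ((2.326 + 1.341) / 0.16)²
n = 2 · (22.919)²
n ≈ 1050.56
Round up to the next whole number: n = 1051 per group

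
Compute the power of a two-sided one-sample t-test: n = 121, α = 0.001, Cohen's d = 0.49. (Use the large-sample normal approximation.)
Power ≈ 0.98

Power calculation (one-sample t-test, normal approximation):
z_β = d · √n - z_{α/2}
z_β = 0.49 · √121 - 3.291
z_β = 0.49 · 11.000 - 3.291
z_β = 2.099

Power = Φ(z_β) = Φ(2.099) ≈ 0.982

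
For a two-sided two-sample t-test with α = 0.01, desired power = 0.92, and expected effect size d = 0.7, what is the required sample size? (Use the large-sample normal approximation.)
n = 65 per group

Sample size formula (two-sample t-test, normal approximation):
n = 2 · ((z_{α/2} + z_β) / d)²

z_{α/2} = 2.576 (for α = 0.01, two-sided)
z_β = 1.405 (for power = 0.92)
d = 0.7

n = 2 · ((2.576 + 1.405) / 0.7)²
n = 2 · (5.687)²
n ≈ 64.68
Round up to the next whole number: n = 65 per group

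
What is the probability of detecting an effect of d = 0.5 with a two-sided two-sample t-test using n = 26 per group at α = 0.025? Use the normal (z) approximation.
Power ≈ 0.33

Power calculation (two-sample t-test, normal approximation):
z_β = d · √(n/2) - z_{α/2}
z_β = 0.5 · √(26/2) - 2.241
z_β = 0.5 · 3.606 - 2.241
z_β = -0.439

Power = Φ(z_β) = Φ(-0.439) ≈ 0.330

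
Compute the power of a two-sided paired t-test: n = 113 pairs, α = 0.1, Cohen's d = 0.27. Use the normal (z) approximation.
Power ≈ 0.89

Power calculation (paired t-test, normal approximation):
z_β = d · √n - z_{α/2}
z_β = 0.27 · √113 - 1.645
z_β = 0.27 · 10.630 - 1.645
z_β = 1.225

Power = Φ(z_β) = Φ(1.225) ≈ 0.890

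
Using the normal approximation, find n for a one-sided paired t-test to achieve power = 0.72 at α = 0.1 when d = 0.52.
n = 13 pairs

Sample size formula (paired t-test, normal approximation):
n = ((z_α + z_β) / d)²

z_α = 1.282 (for α = 0.1, one-sided)
z_β = 0.583 (for power = 0.72)
d = 0.52

n = ((1.282 + 0.583) / 0.52)²
n = (3.587)²
n ≈ 12.87
Round up to the next whole number: n = 13 pairs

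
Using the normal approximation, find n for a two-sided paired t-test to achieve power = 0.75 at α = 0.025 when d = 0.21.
n = 193 pairs

Sample size formula (paired t-test, normal approximation):
n = ((z_{α/2} + z_β) / d)²

z_{α/2} = 2.241 (for α = 0.025, two-sided)
z_β = 0.674 (for power = 0.75)
d = 0.21

n = ((2.241 + 0.674) / 0.21)²
n = (13.881)²
n ≈ 192.68
Round up to the next whole number: n = 193 pairs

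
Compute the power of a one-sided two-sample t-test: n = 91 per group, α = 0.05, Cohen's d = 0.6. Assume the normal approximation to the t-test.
Power ≈ 0.99

Power calculation (two-sample t-test, normal approximation):
z_β = d · √(n/2) - z_α
z_β = 0.6 · √(91/2) - 1.645
z_β = 0.6 · 6.745 - 1.645
z_β = 2.402

Power = Φ(z_β) = Φ(2.402) ≈ 0.992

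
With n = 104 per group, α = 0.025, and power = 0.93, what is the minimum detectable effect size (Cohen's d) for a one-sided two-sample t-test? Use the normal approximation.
d ≈ 0.48

Minimum detectable effect (two-sample t-test, normal approximation):
d = (z_α + z_β) / √(n/2)
d = (1.960 + 1.476) / √(104/2)
d = 3.436 / 7.211
d ≈ 0.48

By Cohen's convention (0.2 small / 0.5 medium / 0.8 large): small effect.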